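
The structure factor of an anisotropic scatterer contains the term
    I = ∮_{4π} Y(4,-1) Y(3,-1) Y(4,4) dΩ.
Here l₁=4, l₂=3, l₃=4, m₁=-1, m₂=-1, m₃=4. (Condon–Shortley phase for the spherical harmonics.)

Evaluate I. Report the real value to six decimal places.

Σmᵢ = 2 ≠ 0, so the φ-integral vanishes; I = 0

0.000000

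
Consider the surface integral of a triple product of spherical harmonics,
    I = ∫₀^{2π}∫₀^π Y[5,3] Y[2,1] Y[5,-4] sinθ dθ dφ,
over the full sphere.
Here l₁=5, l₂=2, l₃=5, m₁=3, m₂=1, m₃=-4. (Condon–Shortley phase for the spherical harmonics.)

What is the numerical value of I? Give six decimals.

0.196098

m-sum 0 ✓  L=12 even ✓  3≤5≤7 ✓
Π(2lᵢ+1) = 11×5×11 = 605
triangle coeff Δ(5,2,5) = 1/38610
Σ_t [0,2]: t=0:+1/2880 t=1:−1/576 t=2:+1/2880 = -1/960
(3j)²=10/429 [(5 2 5; 0 0 0)], sign=+1
Σ_t [1,2]: t=1:−1/10080 t=2:+1/80640 = -1/11520
(3j)²=49/1430 [(5 2 5; 3 1 -4)], sign=+1
⇒ 4πI² = 245/507
I = (+1)√(245/507/(4π)) = 0.19609844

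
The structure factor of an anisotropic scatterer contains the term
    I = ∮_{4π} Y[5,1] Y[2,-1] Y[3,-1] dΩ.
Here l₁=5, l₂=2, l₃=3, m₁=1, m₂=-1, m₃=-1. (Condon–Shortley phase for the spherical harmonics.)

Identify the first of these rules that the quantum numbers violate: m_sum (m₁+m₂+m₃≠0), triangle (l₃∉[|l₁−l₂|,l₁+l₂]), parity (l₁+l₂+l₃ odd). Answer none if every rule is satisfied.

m₁+m₂+m₃ = 1 − 1 − 1 = -1  ✗
triangle: |5−2|=3 ≤ l₃=3 ≤ 5+2=7
parity: l₁+l₂+l₃ = 10 is even

m_sum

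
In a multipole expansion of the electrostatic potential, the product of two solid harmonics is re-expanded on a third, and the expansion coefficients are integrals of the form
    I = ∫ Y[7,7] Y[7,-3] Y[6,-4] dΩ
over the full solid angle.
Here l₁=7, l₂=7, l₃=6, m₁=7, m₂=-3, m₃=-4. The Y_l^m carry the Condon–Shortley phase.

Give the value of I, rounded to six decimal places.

m-sum 0 ✓  L=20 even ✓  0≤6≤14 ✓
Π(2lᵢ+1) = 15×15×13 = 2925
triangle coeff Δ(7,7,6) = 1/2444321880
Σ_t [1,7]: t=1:−1/2612736000 t=2:+1/20736000 t=3:−1/1658880 t=4:+1/746496 t=5:−1/1658880 t=6:+1/20736000 t=7:−1/2612736000 = 1/4354560
(3j)²=1000/138567 [(7 7 6; 0 0 0)], sign=+1
Σ_t [0,0]: t=0:+1/1393459200 = 1/1393459200
(3j)²=15/1292 [(7 7 6; 7 -3 -4)], sign=+1
⇒ 4πI² = 281250/1147619
I = (+1)√(281250/1147619/(4π)) = 0.13965049

0.139650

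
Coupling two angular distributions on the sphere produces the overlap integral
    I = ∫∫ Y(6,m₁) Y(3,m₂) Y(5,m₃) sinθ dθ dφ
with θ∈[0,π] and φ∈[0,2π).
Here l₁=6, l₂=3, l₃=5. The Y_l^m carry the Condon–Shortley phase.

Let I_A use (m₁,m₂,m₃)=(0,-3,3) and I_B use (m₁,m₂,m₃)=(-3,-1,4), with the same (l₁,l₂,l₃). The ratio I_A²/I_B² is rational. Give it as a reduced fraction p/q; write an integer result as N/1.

7/18

l's match ⇒ only the (l;m) 3-j factors differ between A and B.
A: triangle coeff Δ(6,3,5) = 1/675675; Σ_t [0,0]: t=0:+1/69120 = 1/69120; (3j)²=4/429 [(6 3 5; 0 -3 3)], sign=+1
B: triangle coeff Δ(6,3,5) = 1/675675; Σ_t [1,2]: t=1:−1/241920 t=2:+1/40320 = 1/48384; (3j)²=24/1001 [(6 3 5; -3 -1 4)], sign=-1
I_A²/I_B² = (4/429)/(24/1001) = 7/18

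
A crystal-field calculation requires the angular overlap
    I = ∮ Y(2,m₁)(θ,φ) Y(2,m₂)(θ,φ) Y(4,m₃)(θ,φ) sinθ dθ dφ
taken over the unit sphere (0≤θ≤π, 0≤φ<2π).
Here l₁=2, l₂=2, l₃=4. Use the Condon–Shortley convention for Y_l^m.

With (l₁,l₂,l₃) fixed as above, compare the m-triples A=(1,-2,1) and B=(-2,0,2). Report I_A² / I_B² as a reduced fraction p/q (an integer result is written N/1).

1/3

Shared (l₁,l₂,l₃)=(2,2,4): N and (l;000)² cancel in I_A²/I_B².
A: Δ = 0!·4!·4!/9! = 1/630; Racah Σ t=0..0: t=0:+1/144 = 1/144; ⇒ 3j(2 2 4; 1 -2 1)² = 1/126, sgn -1
B: Δ = 0!·4!·4!/9! = 1/630; Racah Σ t=0..0: t=0:+1/96 = 1/96; ⇒ 3j(2 2 4; -2 0 2)² = 1/42, sgn +1
I_A²/I_B² = (1/126)/(1/42) = 1/3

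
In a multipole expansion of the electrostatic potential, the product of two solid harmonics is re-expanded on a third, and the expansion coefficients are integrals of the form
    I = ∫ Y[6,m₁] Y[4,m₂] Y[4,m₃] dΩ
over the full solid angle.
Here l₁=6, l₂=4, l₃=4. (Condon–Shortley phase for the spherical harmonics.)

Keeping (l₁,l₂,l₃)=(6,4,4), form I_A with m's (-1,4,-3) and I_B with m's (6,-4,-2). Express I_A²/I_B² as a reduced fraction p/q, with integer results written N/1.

l's match ⇒ only the (l;m) 3-j factors differ between A and B.
A: triangle coeff Δ(6,4,4) = 1/1261260; Σ_t [6,6]: t=6:+1/172800 = 1/172800; (3j)²=7/2145 [(6 4 4; -1 4 -3)], sign=-1
B: triangle coeff Δ(6,4,4) = 1/1261260; Σ_t [0,0]: t=0:+1/1036800 = 1/1036800; (3j)²=4/195 [(6 4 4; 6 -4 -2)], sign=+1
I_A²/I_B² = (7/2145)/(4/195) = 7/44

7/44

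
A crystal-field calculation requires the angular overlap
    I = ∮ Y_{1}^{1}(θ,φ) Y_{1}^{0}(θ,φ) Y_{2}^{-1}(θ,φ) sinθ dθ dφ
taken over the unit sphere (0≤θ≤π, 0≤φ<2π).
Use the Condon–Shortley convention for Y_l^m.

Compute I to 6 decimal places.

Rules hold: Σm=0, L=4 even, 0≤2≤2.
N = 3·3·5 = 45
Δ = 0!·2!·2!/5! = 1/30
Racah Σ t=0..0: t=0:+1/1 = 1/1
⇒ 3j(1 1 2; 0 0 0)² = 2/15, sgn +1
Racah Σ t=0..0: t=0:+1/2 = 1/2
⇒ 3j(1 1 2; 1 0 -1)² = 1/10, sgn -1
4πI² = N·(3j₀)²·(3jₘ)² = 3/5
I = -1·√(0.6/4π) = -0.21850969

-0.218510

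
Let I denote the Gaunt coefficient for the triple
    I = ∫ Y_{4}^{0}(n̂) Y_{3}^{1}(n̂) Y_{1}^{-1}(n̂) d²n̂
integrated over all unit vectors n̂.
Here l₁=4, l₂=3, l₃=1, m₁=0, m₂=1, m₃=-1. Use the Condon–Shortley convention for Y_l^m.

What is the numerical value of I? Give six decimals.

0.150786

Checks pass: Σm=0; 8 even; l₃=1∈[1,7].
(2·4+1)(2·3+1)(2·1+1) = 189
Δ: 6! 2! 0! / 9! → 1/252
sum: t=3:−1/36 = -1/36
3j²(4 3 1; 0 0 0) = Δ·Π!·Σ² = 4/63  (sign +1)
sum: t=4:+1/96 = 1/96
3j²(4 3 1; 0 1 -1) = Δ·Π!·Σ² = 1/42  (sign +1)
combine: 4πI² = 189·4/63·1/42 = 2/7
take √, sign +1: I = 0.15078601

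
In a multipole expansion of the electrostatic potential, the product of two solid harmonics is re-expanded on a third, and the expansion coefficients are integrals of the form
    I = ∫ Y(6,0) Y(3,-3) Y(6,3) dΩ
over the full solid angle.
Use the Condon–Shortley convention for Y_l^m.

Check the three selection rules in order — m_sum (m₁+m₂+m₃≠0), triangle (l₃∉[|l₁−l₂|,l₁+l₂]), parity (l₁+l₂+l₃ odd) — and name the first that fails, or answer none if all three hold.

parity

azimuthal sum: 0 − 3 + 3 = 0  ✓
3 ≤ 6 ≤ 9 (triangle on l)  ✓
L = 6 + 3 + 6 = 15 (odd)  ✗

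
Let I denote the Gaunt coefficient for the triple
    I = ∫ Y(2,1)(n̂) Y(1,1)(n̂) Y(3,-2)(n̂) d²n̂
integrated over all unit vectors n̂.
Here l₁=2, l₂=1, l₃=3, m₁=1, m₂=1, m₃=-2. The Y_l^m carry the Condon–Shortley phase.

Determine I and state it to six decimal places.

0.261169

Rules hold: Σm=0, L=6 even, 1≤3≤3.
N = 5·3·7 = 105
Δ = 0!·4!·2!/7! = 1/105
Racah Σ t=0..0: t=0:+1/4 = 1/4
⇒ 3j(2 1 3; 0 0 0)² = 3/35, sgn -1
Racah Σ t=0..0: t=0:+1/12 = 1/12
⇒ 3j(2 1 3; 1 1 -2)² = 2/21, sgn -1
4πI² = N·(3j₀)²·(3jₘ)² = 6/7
I = +1·√(0.857143/4π) = 0.26116903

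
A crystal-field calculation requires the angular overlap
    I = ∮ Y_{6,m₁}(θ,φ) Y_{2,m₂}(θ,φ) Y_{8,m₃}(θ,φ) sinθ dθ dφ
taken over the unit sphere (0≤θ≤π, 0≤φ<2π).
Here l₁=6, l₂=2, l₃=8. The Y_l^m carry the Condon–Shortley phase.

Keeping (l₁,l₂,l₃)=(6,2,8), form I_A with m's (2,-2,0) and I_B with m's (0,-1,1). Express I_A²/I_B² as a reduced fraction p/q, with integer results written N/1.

Shared (l₁,l₂,l₃)=(6,2,8): N and (l;000)² cancel in I_A²/I_B².
A: Δ = 0!·12!·4!/17! = 1/30940; Racah Σ t=0..0: t=0:+1/23224320 = 1/23224320; ⇒ 3j(6 2 8; 2 -2 0)² = 1/442, sgn +1
B: Δ = 0!·12!·4!/17! = 1/30940; Racah Σ t=0..0: t=0:+1/3110400 = 1/3110400; ⇒ 3j(6 2 8; 0 -1 1)² = 21/1105, sgn -1
I_A²/I_B² = (1/442)/(21/1105) = 5/42

5/42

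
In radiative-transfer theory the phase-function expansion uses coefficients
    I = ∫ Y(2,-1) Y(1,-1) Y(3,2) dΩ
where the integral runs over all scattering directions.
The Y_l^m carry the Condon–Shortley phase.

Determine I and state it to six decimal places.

Checks pass: Σm=0; 6 even; l₃=3∈[1,3].
(2·2+1)(2·1+1)(2·3+1) = 105
Δ: 0! 4! 2! / 7! → 1/105
sum: t=0:+1/4 = 1/4
3j²(2 1 3; 0 0 0) = Δ·Π!·Σ² = 3/35  (sign -1)
sum: t=0:+1/12 = 1/12
3j²(2 1 3; -1 -1 2) = Δ·Π!·Σ² = 2/21  (sign -1)
combine: 4πI² = 105·3/35·2/21 = 6/7
take √, sign +1: I = 0.26116903

0.261169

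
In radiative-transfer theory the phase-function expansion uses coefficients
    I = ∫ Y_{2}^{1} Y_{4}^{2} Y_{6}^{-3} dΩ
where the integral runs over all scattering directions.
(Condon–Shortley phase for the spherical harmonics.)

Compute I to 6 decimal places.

Checks pass: Σm=0; 12 even; l₃=6∈[2,6].
(2·2+1)(2·4+1)(2·6+1) = 585
Δ: 0! 4! 8! / 13! → 1/6435
sum: t=0:+1/2304 = 1/2304
3j²(2 4 6; 0 0 0) = Δ·Π!·Σ² = 5/143  (sign +1)
sum: t=0:+1/8640 = 1/8640
3j²(2 4 6; 1 2 -3) = Δ·Π!·Σ² = 28/715  (sign -1)
combine: 4πI² = 585·5/143·28/715 = 1260/1573
take √, sign -1: I = -0.25247360

-0.252474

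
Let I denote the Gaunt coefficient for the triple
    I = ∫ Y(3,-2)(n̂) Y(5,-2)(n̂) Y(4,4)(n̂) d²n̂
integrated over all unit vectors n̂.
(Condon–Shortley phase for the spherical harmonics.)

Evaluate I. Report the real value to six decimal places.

-0.109480

m-sum 0 ✓  L=12 even ✓  2≤4≤8 ✓
Π(2lᵢ+1) = 7×11×9 = 693
triangle coeff Δ(3,5,4) = 1/180180
Σ_t [1,3]: t=1:−1/576 t=2:+1/144 t=3:−1/576 = 1/288
(3j)²=20/1001 [(3 5 4; 0 0 0)], sign=+1
Σ_t [3,3]: t=3:−1/8640 = -1/8640
(3j)²=14/1287 [(3 5 4; -2 -2 4)], sign=-1
⇒ 4πI² = 280/1859
I = (-1)√(280/1859/(4π)) = -0.10947990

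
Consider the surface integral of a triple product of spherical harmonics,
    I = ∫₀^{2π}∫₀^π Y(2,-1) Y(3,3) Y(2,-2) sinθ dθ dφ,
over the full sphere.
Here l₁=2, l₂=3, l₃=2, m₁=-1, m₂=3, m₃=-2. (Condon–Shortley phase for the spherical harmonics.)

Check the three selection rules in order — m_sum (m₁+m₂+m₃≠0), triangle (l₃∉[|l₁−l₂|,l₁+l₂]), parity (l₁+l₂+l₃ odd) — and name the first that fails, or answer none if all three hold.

parity

Σmᵢ = 0  ✓
l₃∈[|l₁−l₂|,l₁+l₂]=[1,5], have l₃=2  ✓
Σlᵢ = 7 ⇒ odd  ✗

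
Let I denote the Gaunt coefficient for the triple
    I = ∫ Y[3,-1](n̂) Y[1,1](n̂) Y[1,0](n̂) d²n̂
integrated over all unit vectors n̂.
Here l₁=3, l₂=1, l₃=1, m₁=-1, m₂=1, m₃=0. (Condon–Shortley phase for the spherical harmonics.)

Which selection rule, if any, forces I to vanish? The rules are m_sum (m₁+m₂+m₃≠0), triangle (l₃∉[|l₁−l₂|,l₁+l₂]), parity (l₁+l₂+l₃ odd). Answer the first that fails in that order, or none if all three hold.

triangle

m₁+m₂+m₃ = -1 + 1 + 0 = 0  ✓
triangle: |3−1|=2 ≤ l₃=1 ≤ 3+1=4  ✗
parity: l₁+l₂+l₃ = 5 is odd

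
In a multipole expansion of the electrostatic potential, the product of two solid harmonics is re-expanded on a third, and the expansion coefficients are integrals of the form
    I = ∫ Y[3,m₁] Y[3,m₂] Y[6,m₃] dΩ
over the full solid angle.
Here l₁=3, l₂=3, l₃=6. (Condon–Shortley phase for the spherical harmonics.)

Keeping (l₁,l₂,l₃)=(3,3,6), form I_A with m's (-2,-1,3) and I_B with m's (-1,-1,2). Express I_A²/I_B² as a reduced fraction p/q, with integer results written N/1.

9/10

l's match ⇒ only the (l;m) 3-j factors differ between A and B.
A: triangle coeff Δ(3,3,6) = 1/12012; Σ_t [0,0]: t=0:+1/5760 = 1/5760; (3j)²=9/286 [(3 3 6; -2 -1 3)], sign=-1
B: triangle coeff Δ(3,3,6) = 1/12012; Σ_t [0,0]: t=0:+1/2304 = 1/2304; (3j)²=5/143 [(3 3 6; -1 -1 2)], sign=+1
I_A²/I_B² = (9/286)/(5/143) = 9/10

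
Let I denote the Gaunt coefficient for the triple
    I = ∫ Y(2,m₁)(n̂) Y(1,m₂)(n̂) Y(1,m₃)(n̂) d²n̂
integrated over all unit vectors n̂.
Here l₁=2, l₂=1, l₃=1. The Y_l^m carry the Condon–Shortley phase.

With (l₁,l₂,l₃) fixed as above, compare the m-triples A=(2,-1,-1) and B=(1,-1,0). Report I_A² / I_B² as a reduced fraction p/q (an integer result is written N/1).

l's match ⇒ only the (l;m) 3-j factors differ between A and B.
A: triangle coeff Δ(2,1,1) = 1/30; Σ_t [0,0]: t=0:+1/4 = 1/4; (3j)²=1/5 [(2 1 1; 2 -1 -1)], sign=+1
B: triangle coeff Δ(2,1,1) = 1/30; Σ_t [0,0]: t=0:+1/2 = 1/2; (3j)²=1/10 [(2 1 1; 1 -1 0)], sign=-1
I_A²/I_B² = (1/5)/(1/10) = 2/1

2/1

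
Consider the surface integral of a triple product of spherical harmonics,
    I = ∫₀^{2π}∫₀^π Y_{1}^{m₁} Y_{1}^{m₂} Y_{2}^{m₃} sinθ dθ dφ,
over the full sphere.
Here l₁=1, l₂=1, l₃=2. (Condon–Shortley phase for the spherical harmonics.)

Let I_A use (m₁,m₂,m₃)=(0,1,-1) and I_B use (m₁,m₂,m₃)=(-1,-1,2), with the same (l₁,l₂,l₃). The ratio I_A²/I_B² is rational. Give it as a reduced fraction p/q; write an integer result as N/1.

l's match ⇒ only the (l;m) 3-j factors differ between A and B.
A: triangle coeff Δ(1,1,2) = 1/30; Σ_t [0,0]: t=0:+1/2 = 1/2; (3j)²=1/10 [(1 1 2; 0 1 -1)], sign=-1
B: triangle coeff Δ(1,1,2) = 1/30; Σ_t [0,0]: t=0:+1/4 = 1/4; (3j)²=1/5 [(1 1 2; -1 -1 2)], sign=+1
I_A²/I_B² = (1/10)/(1/5) = 1/2

1/2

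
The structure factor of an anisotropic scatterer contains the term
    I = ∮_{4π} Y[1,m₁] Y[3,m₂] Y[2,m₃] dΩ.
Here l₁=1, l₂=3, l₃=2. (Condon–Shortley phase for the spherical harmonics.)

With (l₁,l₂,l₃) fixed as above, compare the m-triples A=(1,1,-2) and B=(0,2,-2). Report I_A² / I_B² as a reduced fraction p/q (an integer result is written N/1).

1/5

Same 1,3,2: normalisation and zero-m 3j drop out of the ratio.
A: Δ: 2! 0! 4! / 7! → 1/105; sum: t=0:+1/48 = 1/48; 3j²(1 3 2; 1 1 -2) = Δ·Π!·Σ² = 1/105  (sign +1)
B: Δ: 2! 0! 4! / 7! → 1/105; sum: t=1:−1/24 = -1/24; 3j²(1 3 2; 0 2 -2) = Δ·Π!·Σ² = 1/21  (sign -1)
I_A²/I_B² = (1/105)/(1/21) = 1/5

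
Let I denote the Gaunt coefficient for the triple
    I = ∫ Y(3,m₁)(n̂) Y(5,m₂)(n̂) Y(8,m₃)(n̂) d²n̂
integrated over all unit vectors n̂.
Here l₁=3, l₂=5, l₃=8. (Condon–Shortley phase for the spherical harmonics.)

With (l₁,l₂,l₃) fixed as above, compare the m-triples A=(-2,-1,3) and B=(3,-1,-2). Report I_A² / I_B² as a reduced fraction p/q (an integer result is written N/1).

Same 3,5,8: normalisation and zero-m 3j drop out of the ratio.
A: Δ: 0! 6! 10! / 17! → 1/136136; sum: t=0:+1/2073600 = 1/2073600; 3j²(3 5 8; -2 -1 3) = Δ·Π!·Σ² = 15/884  (sign -1)
B: Δ: 0! 6! 10! / 17! → 1/136136; sum: t=0:+1/12441600 = 1/12441600; 3j²(3 5 8; 3 -1 -2) = Δ·Π!·Σ² = 15/9724  (sign +1)
I_A²/I_B² = (15/884)/(15/9724) = 11/1

11/1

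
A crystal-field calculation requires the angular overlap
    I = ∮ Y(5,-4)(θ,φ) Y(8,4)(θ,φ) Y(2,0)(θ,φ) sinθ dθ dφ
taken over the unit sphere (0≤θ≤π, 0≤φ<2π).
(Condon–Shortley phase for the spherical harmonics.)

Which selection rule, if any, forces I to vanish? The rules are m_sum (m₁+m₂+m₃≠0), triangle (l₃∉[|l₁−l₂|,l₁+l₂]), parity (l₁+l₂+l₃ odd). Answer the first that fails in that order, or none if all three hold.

m₁+m₂+m₃ = -4 + 4 + 0 = 0  ✓
triangle: |5−8|=3 ≤ l₃=2 ≤ 5+8=13  ✗
parity: l₁+l₂+l₃ = 15 is odd

triangle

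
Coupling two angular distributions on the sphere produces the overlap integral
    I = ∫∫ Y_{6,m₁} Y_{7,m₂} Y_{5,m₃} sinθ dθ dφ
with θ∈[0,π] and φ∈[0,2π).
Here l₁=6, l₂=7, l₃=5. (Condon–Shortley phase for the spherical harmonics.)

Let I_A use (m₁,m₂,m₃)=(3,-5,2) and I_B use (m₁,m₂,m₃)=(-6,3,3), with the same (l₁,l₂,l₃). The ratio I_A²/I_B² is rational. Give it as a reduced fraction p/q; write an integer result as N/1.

841/750

l's match ⇒ only the (l;m) 3-j factors differ between A and B.
A: triangle coeff Δ(6,7,5) = 1/174594420; Σ_t [0,2]: t=0:+1/11612160 t=1:−1/2419200 t=2:+1/6220800 = -29/174182400; (3j)²=841/83980 [(6 7 5; 3 -5 2)], sign=+1
B: triangle coeff Δ(6,7,5) = 1/174594420; Σ_t [8,8]: t=8:+1/46448640 = 1/46448640; (3j)²=75/8398 [(6 7 5; -6 3 3)], sign=+1
I_A²/I_B² = (841/83980)/(75/8398) = 841/750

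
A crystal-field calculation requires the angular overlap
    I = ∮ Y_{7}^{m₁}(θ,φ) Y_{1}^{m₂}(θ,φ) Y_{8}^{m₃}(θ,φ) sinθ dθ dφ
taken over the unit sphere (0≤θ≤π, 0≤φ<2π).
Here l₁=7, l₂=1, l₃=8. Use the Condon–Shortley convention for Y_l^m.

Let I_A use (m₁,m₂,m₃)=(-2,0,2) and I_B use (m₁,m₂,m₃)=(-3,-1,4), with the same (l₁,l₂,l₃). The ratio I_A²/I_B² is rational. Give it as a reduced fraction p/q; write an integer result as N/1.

10/11

Shared (l₁,l₂,l₃)=(7,1,8): N and (l;000)² cancel in I_A²/I_B².
A: Δ = 0!·14!·2!/17! = 1/2040; Racah Σ t=0..0: t=0:+1/43545600 = 1/43545600; ⇒ 3j(7 1 8; -2 0 2)² = 1/34, sgn +1
B: Δ = 0!·14!·2!/17! = 1/2040; Racah Σ t=0..0: t=0:+1/174182400 = 1/174182400; ⇒ 3j(7 1 8; -3 -1 4)² = 11/340, sgn +1
I_A²/I_B² = (1/34)/(11/340) = 10/11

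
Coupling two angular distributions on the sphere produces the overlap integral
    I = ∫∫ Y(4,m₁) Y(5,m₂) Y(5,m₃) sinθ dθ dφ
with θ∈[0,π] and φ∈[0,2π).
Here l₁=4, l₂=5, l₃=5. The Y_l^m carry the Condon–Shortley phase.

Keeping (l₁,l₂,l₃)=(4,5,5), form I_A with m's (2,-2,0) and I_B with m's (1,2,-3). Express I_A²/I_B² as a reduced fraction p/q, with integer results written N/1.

Same 4,5,5: normalisation and zero-m 3j drop out of the ratio.
A: Δ: 4! 4! 6! / 15! → 1/3153150; sum: t=0:+1/3456 t=1:−1/1728 t=2:+1/11520 = -7/34560; 3j²(4 5 5; 2 -2 0) = Δ·Π!·Σ² = 7/858  (sign +1)
B: Δ: 4! 4! 6! / 15! → 1/3153150; sum: t=1:−1/17280 t=2:+1/2880 t=3:−1/6912 = 1/6912; 3j²(4 5 5; 1 2 -3) = Δ·Π!·Σ² = 5/429  (sign +1)
I_A²/I_B² = (7/858)/(5/429) = 7/10

7/10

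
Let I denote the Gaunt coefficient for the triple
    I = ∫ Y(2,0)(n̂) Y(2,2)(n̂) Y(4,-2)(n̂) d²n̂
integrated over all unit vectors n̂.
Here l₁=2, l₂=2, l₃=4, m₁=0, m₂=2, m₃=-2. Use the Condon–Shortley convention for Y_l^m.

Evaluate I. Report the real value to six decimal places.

0.156078

Checks pass: Σm=0; 8 even; l₃=4∈[0,4].
(2·2+1)(2·2+1)(2·4+1) = 225
Δ: 0! 4! 4! / 9! → 1/630
sum: t=0:+1/16 = 1/16
3j²(2 2 4; 0 0 0) = Δ·Π!·Σ² = 2/35  (sign +1)
sum: t=0:+1/96 = 1/96
3j²(2 2 4; 0 2 -2) = Δ·Π!·Σ² = 1/42  (sign +1)
combine: 4πI² = 225·2/35·1/42 = 15/49
take √, sign +1: I = 0.15607835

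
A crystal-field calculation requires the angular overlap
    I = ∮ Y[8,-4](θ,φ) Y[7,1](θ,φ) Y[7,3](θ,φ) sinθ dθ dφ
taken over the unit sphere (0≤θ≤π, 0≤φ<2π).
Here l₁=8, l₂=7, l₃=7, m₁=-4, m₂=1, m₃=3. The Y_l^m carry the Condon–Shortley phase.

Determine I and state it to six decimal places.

m-sum 0 ✓  L=22 even ✓  1≤7≤15 ✓
Π(2lᵢ+1) = 17×15×15 = 3825
triangle coeff Δ(8,7,7) = 1/22086194130
Σ_t [1,7]: t=1:−1/18289152000 t=2:+1/248832000 t=3:−1/24883200 t=4:+1/11943936 t=5:−1/24883200 t=6:+1/248832000 t=7:−1/18289152000 = 11/975421440
(3j)²=1750/289731 [(8 7 7; 0 0 0)], sign=-1
Σ_t [4,8]: t=4:+1/1114767360 t=5:−1/130636800 t=6:+1/99532800 t=7:−1/435456000 t=8:+1/16721510400 = 11/10450944000
(3j)²=704/482885 [(8 7 7; -4 1 3)], sign=+1
⇒ 4πI² = 18480000/548653937
I = (-1)√(18480000/548653937/(4π)) = -0.05177222

-0.051772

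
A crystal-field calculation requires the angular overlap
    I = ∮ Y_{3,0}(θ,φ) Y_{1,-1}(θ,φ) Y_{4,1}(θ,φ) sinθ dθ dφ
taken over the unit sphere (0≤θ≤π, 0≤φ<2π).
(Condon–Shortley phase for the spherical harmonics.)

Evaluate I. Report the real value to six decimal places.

Rules hold: Σm=0, L=8 even, 2≤4≤4.
N = 7·3·9 = 189
Δ = 0!·6!·2!/9! = 1/252
Racah Σ t=0..0: t=0:+1/36 = 1/36
⇒ 3j(3 1 4; 0 0 0)² = 4/63, sgn +1
Racah Σ t=0..0: t=0:+1/72 = 1/72
⇒ 3j(3 1 4; 0 -1 1)² = 5/126, sgn -1
4πI² = N·(3j₀)²·(3jₘ)² = 10/21
I = -1·√(0.47619/4π) = -0.19466390

-0.194664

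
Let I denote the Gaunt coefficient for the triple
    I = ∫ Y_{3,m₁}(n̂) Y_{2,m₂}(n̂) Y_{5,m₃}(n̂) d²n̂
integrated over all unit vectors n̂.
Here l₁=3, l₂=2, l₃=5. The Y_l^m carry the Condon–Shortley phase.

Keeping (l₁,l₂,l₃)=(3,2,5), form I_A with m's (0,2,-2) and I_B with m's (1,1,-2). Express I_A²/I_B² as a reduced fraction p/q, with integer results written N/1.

1/3

l's match ⇒ only the (l;m) 3-j factors differ between A and B.
A: triangle coeff Δ(3,2,5) = 1/2310; Σ_t [0,0]: t=0:+1/864 = 1/864; (3j)²=1/66 [(3 2 5; 0 2 -2)], sign=-1
B: triangle coeff Δ(3,2,5) = 1/2310; Σ_t [0,0]: t=0:+1/288 = 1/288; (3j)²=1/22 [(3 2 5; 1 1 -2)], sign=-1
I_A²/I_B² = (1/66)/(1/22) = 1/3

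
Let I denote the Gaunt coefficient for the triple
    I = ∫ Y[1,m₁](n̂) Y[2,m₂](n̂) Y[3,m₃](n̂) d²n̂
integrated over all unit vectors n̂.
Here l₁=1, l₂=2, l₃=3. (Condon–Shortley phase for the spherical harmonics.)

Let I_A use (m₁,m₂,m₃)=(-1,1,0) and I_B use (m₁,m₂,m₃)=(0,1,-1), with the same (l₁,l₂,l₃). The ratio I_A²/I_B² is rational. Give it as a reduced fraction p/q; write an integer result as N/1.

3/8

Same 1,2,3: normalisation and zero-m 3j drop out of the ratio.
A: Δ: 0! 2! 4! / 7! → 1/105; sum: t=0:+1/12 = 1/12; 3j²(1 2 3; -1 1 0) = Δ·Π!·Σ² = 1/35  (sign -1)
B: Δ: 0! 2! 4! / 7! → 1/105; sum: t=0:+1/6 = 1/6; 3j²(1 2 3; 0 1 -1) = Δ·Π!·Σ² = 8/105  (sign +1)
I_A²/I_B² = (1/35)/(8/105) = 3/8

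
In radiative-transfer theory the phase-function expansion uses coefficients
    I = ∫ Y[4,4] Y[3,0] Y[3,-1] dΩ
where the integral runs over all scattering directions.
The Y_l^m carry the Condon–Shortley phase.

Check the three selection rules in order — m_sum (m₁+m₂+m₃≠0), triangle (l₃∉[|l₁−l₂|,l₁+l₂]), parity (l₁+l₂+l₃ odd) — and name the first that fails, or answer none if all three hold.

m_sum

Σmᵢ = 3  ✗
l₃∈[|l₁−l₂|,l₁+l₂]=[1,7], have l₃=3
Σlᵢ = 10 ⇒ even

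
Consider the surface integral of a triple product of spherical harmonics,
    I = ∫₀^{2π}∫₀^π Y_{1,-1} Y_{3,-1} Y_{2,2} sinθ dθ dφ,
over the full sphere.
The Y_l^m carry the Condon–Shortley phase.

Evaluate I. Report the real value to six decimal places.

Rules hold: Σm=0, L=6 even, 2≤2≤4.
N = 3·7·5 = 105
Δ = 2!·0!·4!/7! = 1/105
Racah Σ t=1..1: t=1:−1/4 = -1/4
⇒ 3j(1 3 2; 0 0 0)² = 3/35, sgn -1
Racah Σ t=2..2: t=2:+1/48 = 1/48
⇒ 3j(1 3 2; -1 -1 2)² = 1/105, sgn +1
4πI² = N·(3j₀)²·(3jₘ)² = 3/35
I = -1·√(0.0857143/4π) = -0.08258890

-0.082589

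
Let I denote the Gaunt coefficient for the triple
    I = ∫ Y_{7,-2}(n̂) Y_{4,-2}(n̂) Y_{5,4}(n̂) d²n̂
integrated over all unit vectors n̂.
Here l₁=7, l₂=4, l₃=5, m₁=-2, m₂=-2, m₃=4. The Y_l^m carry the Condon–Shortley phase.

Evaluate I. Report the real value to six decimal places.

m-sum 0 ✓  L=16 even ✓  3≤5≤11 ✓
Π(2lᵢ+1) = 15×9×11 = 1485
triangle coeff Δ(7,4,5) = 1/6126120
Σ_t [2,4]: t=2:+1/69120 t=3:−1/20736 t=4:+1/69120 = -1/51840
(3j)²=280/21879 [(7 4 5; 0 0 0)], sign=+1
Σ_t [1,2]: t=1:−1/4838400 t=2:+1/483840 = 1/537600
(3j)²=2187/170170 [(7 4 5; -2 -2 4)], sign=-1
⇒ 4πI² = 131220/537251
I = (-1)√(131220/537251/(4π)) = -0.13941403

-0.139414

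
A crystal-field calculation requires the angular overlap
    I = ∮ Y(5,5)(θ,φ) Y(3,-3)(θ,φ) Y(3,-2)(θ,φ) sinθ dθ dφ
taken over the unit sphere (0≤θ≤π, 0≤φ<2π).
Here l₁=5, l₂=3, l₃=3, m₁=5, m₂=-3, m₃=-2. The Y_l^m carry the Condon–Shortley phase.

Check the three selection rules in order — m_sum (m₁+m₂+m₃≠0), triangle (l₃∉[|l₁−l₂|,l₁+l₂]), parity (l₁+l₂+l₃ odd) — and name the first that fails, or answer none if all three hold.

m₁+m₂+m₃ = 5 − 3 − 2 = 0  ✓
triangle: |5−3|=2 ≤ l₃=3 ≤ 5+3=8  ✓
parity: l₁+l₂+l₃ = 11 is odd  ✗

parity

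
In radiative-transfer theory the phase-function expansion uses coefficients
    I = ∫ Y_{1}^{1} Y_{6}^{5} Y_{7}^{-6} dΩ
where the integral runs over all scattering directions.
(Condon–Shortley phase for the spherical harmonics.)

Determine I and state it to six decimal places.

Rules hold: Σm=0, L=14 even, 5≤7≤7.
N = 3·13·15 = 585
Δ = 0!·2!·12!/15! = 1/1365
Racah Σ t=0..0: t=0:+1/518400 = 1/518400
⇒ 3j(1 6 7; 0 0 0)² = 7/195, sgn -1
Racah Σ t=0..0: t=0:+1/79833600 = 1/79833600
⇒ 3j(1 6 7; 1 5 -6)² = 2/35, sgn -1
4πI² = N·(3j₀)²·(3jₘ)² = 6/5
I = +1·√(1.2/4π) = 0.30901936

0.309019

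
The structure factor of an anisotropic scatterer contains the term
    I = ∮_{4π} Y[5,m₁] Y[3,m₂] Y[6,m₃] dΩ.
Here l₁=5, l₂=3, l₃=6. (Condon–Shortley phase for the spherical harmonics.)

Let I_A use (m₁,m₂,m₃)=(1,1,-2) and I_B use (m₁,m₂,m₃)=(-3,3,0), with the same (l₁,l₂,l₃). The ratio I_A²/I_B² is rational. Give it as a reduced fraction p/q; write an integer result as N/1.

3/2

Shared (l₁,l₂,l₃)=(5,3,6): N and (l;000)² cancel in I_A²/I_B².
A: Δ = 2!·8!·4!/15! = 1/675675; Racah Σ t=0..2: t=0:+1/27648 t=1:−1/4320 t=2:+1/11520 = -1/9216; ⇒ 3j(5 3 6; 1 1 -2)² = 2/143, sgn -1
B: Δ = 2!·8!·4!/15! = 1/675675; Racah Σ t=2..2: t=2:+1/69120 = 1/69120; ⇒ 3j(5 3 6; -3 3 0)² = 4/429, sgn +1
I_A²/I_B² = (2/143)/(4/429) = 3/2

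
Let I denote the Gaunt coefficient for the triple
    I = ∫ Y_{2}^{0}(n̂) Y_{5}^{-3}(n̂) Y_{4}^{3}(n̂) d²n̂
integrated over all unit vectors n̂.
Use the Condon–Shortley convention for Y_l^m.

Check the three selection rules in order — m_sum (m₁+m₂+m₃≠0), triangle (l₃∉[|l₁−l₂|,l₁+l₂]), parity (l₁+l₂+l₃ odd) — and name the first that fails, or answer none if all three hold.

parity

m₁+m₂+m₃ = 0 − 3 + 3 = 0  ✓
triangle: |2−5|=3 ≤ l₃=4 ≤ 2+5=7  ✓
parity: l₁+l₂+l₃ = 11 is odd  ✗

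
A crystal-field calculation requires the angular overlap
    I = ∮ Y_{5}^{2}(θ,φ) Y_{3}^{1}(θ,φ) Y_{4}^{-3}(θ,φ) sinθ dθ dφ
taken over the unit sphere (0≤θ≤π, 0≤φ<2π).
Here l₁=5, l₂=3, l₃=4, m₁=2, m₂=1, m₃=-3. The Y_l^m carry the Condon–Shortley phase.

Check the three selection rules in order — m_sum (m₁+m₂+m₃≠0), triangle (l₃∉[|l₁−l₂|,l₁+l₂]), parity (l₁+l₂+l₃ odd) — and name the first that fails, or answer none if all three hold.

Σmᵢ = 0  ✓
l₃∈[|l₁−l₂|,l₁+l₂]=[2,8], have l₃=4  ✓
Σlᵢ = 12 ⇒ even  ✓

none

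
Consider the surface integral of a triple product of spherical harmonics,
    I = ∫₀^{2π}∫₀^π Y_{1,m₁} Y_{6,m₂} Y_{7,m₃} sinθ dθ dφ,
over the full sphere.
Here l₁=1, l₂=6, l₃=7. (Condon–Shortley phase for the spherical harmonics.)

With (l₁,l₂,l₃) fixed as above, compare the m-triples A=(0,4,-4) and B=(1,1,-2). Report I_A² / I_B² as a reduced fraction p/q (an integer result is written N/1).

Same 1,6,7: normalisation and zero-m 3j drop out of the ratio.
A: Δ: 0! 2! 12! / 15! → 1/1365; sum: t=0:+1/7257600 = 1/7257600; 3j²(1 6 7; 0 4 -4) = Δ·Π!·Σ² = 11/455  (sign -1)
B: Δ: 0! 2! 12! / 15! → 1/1365; sum: t=0:+1/1209600 = 1/1209600; 3j²(1 6 7; 1 1 -2) = Δ·Π!·Σ² = 12/455  (sign -1)
I_A²/I_B² = (11/455)/(12/455) = 11/12

11/12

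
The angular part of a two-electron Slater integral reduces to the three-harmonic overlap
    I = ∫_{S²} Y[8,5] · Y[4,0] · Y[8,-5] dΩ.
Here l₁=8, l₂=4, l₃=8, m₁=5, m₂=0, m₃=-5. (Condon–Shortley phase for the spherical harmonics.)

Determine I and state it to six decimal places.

Checks pass: Σm=0; 20 even; l₃=8∈[4,12].
(2·8+1)(2·4+1)(2·8+1) = 2601
Δ: 4! 12! 4! / 21! → 1/185175900
sum: t=0:+1/557383680 t=1:−1/21772800 t=2:+1/8294400 t=3:−1/21772800 t=4:+1/557383680 = 1/30965760
3j²(8 4 8; 0 0 0) = Δ·Π!·Σ² = 36/4199  (sign +1)
sum: t=0:+1/1254113280 t=1:−1/261273600 t=2:+1/638668800 t=3:−1/17244057600 = -1/656916480
3j²(8 4 8; 5 0 -5) = Δ·Π!·Σ² = 13/1292  (sign +1)
combine: 4πI² = 2601·36/4199·13/1292 = 81/361
take √, sign +1: I = 0.13362385

0.133624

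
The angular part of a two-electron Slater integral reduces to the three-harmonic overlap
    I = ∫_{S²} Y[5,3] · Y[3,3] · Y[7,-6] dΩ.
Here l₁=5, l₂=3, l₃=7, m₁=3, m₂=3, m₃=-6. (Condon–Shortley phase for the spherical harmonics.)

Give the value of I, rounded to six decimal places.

0.000000

l₁+l₂+l₃=15 is odd: 3j(l;000)=0 ⇒ I=0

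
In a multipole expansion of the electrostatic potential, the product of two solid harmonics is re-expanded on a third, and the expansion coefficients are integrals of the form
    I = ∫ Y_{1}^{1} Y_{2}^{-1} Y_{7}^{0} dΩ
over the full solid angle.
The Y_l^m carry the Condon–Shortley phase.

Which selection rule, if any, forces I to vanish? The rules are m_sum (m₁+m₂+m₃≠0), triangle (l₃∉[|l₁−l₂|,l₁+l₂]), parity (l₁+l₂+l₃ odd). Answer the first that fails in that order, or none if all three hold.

m₁+m₂+m₃ = 1 − 1 + 0 = 0  ✓
triangle: |1−2|=1 ≤ l₃=7 ≤ 1+2=3  ✗
parity: l₁+l₂+l₃ = 10 is even

triangle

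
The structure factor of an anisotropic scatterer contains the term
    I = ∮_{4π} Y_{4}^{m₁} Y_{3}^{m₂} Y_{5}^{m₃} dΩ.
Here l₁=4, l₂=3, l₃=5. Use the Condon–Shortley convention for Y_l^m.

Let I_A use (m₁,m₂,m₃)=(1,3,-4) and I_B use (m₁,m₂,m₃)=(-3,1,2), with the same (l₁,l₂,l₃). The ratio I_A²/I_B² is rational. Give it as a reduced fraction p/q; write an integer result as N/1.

l's match ⇒ only the (l;m) 3-j factors differ between A and B.
A: triangle coeff Δ(4,3,5) = 1/180180; Σ_t [2,2]: t=2:+1/5760 = 1/5760; (3j)²=9/286 [(4 3 5; 1 3 -4)], sign=-1
B: triangle coeff Δ(4,3,5) = 1/180180; Σ_t [1,2]: t=1:−1/4320 t=2:+1/960 = 7/8640; (3j)²=343/12870 [(4 3 5; -3 1 2)], sign=-1
I_A²/I_B² = (9/286)/(343/12870) = 405/343

405/343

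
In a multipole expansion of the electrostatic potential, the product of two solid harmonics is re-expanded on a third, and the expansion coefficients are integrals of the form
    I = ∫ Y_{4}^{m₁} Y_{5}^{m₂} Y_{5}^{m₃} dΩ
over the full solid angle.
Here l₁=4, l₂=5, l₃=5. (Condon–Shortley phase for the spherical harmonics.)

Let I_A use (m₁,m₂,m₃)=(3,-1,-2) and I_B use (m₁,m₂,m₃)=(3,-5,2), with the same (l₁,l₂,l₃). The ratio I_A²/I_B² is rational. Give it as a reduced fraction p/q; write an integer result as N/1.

5/42

l's match ⇒ only the (l;m) 3-j factors differ between A and B.
A: triangle coeff Δ(4,5,5) = 1/3153150; Σ_t [0,1]: t=0:+1/6912 t=1:−1/5184 = -1/20736; (3j)²=5/2574 [(4 5 5; 3 -1 -2)], sign=+1
B: triangle coeff Δ(4,5,5) = 1/3153150; Σ_t [0,0]: t=0:+1/103680 = 1/103680; (3j)²=7/429 [(4 5 5; 3 -5 2)], sign=-1
I_A²/I_B² = (5/2574)/(7/429) = 5/42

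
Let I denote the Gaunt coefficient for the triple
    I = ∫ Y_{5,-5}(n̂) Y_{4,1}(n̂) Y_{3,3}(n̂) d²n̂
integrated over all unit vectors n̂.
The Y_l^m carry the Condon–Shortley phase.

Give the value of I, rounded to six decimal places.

0.000000

Σmᵢ = -1 ≠ 0, so the φ-integral vanishes; I = 0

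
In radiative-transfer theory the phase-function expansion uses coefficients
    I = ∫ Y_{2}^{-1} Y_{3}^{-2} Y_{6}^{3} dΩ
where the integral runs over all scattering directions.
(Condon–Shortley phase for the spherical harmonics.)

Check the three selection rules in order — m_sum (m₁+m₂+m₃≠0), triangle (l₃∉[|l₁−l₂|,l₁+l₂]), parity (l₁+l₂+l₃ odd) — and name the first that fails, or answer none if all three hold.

m₁+m₂+m₃ = -1 − 2 + 3 = 0  ✓
triangle: |2−3|=1 ≤ l₃=6 ≤ 2+3=5  ✗
parity: l₁+l₂+l₃ = 11 is odd

triangle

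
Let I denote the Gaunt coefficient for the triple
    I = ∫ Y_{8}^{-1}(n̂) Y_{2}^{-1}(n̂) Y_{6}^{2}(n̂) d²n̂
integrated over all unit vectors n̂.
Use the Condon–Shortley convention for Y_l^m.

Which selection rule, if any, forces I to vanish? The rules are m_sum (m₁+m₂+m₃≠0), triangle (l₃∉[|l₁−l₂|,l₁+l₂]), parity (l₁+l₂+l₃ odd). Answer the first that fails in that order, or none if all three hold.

Σmᵢ = 0  ✓
l₃∈[|l₁−l₂|,l₁+l₂]=[6,10], have l₃=6  ✓
Σlᵢ = 16 ⇒ even  ✓

none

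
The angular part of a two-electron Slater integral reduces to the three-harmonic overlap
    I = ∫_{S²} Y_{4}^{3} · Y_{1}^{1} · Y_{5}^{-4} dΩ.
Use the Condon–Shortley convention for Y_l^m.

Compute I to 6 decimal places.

Rules hold: Σm=0, L=10 even, 3≤5≤5.
N = 9·3·11 = 297
Δ = 0!·8!·2!/11! = 1/495
Racah Σ t=0..0: t=0:+1/576 = 1/576
⇒ 3j(4 1 5; 0 0 0)² = 5/99, sgn -1
Racah Σ t=0..0: t=0:+1/10080 = 1/10080
⇒ 3j(4 1 5; 3 1 -4)² = 4/55, sgn -1
4πI² = N·(3j₀)²·(3jₘ)² = 12/11
I = +1·√(1.09091/4π) = 0.29463840

0.294638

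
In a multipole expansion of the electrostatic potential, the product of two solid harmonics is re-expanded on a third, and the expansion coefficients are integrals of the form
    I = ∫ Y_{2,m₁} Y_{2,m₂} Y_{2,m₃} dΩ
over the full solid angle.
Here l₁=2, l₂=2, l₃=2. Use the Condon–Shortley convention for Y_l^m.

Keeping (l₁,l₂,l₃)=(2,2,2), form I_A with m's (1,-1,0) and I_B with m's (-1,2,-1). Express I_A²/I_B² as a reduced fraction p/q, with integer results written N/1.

Same 2,2,2: normalisation and zero-m 3j drop out of the ratio.
A: Δ: 2! 2! 2! / 7! → 1/630; sum: t=0:+1/2 t=1:−1/4 = 1/4; 3j²(2 2 2; 1 -1 0) = Δ·Π!·Σ² = 1/70  (sign +1)
B: Δ: 2! 2! 2! / 7! → 1/630; sum: t=2:+1/4 = 1/4; 3j²(2 2 2; -1 2 -1) = Δ·Π!·Σ² = 3/35  (sign -1)
I_A²/I_B² = (1/70)/(3/35) = 1/6

1/6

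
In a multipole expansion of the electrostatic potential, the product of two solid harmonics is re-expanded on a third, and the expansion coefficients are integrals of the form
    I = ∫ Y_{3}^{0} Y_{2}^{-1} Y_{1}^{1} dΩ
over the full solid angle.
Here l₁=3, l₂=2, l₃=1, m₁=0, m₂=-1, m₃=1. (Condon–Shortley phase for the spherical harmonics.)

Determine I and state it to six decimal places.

0.143048

Checks pass: Σm=0; 6 even; l₃=1∈[1,5].
(2·3+1)(2·2+1)(2·1+1) = 105
Δ: 4! 2! 0! / 7! → 1/105
sum: t=2:+1/4 = 1/4
3j²(3 2 1; 0 0 0) = Δ·Π!·Σ² = 3/35  (sign -1)
sum: t=1:−1/12 = -1/12
3j²(3 2 1; 0 -1 1) = Δ·Π!·Σ² = 1/35  (sign -1)
combine: 4πI² = 105·3/35·1/35 = 9/35
take √, sign +1: I = 0.14304817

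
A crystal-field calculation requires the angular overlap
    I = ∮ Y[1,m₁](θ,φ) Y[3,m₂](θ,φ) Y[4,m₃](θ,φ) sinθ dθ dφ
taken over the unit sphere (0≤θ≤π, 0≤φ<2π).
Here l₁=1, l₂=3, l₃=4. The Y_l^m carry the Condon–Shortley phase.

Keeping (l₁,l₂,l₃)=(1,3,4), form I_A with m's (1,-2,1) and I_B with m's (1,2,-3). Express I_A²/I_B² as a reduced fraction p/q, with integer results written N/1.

l's match ⇒ only the (l;m) 3-j factors differ between A and B.
A: triangle coeff Δ(1,3,4) = 1/252; Σ_t [0,0]: t=0:+1/240 = 1/240; (3j)²=1/84 [(1 3 4; 1 -2 1)], sign=-1
B: triangle coeff Δ(1,3,4) = 1/252; Σ_t [0,0]: t=0:+1/240 = 1/240; (3j)²=1/12 [(1 3 4; 1 2 -3)], sign=-1
I_A²/I_B² = (1/84)/(1/12) = 1/7

1/7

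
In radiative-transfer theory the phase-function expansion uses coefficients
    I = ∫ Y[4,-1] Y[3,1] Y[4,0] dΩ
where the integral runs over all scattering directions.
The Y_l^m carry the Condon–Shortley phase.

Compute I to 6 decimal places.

0.000000

l₁+l₂+l₃=11 is odd: 3j(l;000)=0 ⇒ I=0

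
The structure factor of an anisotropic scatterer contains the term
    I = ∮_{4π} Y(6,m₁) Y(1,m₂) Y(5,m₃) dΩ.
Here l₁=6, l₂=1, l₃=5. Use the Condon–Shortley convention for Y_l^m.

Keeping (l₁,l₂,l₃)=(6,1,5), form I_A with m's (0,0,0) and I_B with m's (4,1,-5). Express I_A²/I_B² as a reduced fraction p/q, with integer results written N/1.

Shared (l₁,l₂,l₃)=(6,1,5): N and (l;000)² cancel in I_A²/I_B².
A: Δ = 2!·10!·0!/13! = 1/858; Racah Σ t=1..1: t=1:−1/14400 = -1/14400; ⇒ 3j(6 1 5; 0 0 0)² = 6/143, sgn +1
B: Δ = 2!·10!·0!/13! = 1/858; Racah Σ t=2..2: t=2:+1/7257600 = 1/7257600; ⇒ 3j(6 1 5; 4 1 -5)² = 1/858, sgn +1
I_A²/I_B² = (6/143)/(1/858) = 36/1

36/1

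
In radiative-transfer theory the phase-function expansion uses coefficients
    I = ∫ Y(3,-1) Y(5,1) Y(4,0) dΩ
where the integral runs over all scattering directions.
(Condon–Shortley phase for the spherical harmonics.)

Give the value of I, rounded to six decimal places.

Checks pass: Σm=0; 12 even; l₃=4∈[2,8].
(2·3+1)(2·5+1)(2·4+1) = 693
Δ: 4! 2! 6! / 13! → 1/180180
sum: t=1:−1/576 t=2:+1/144 t=3:−1/576 = 1/288
3j²(3 5 4; 0 0 0) = Δ·Π!·Σ² = 20/1001  (sign +1)
sum: t=2:+1/384 t=3:−1/216 t=4:+1/2304 = -11/6912
3j²(3 5 4; -1 1 0) = Δ·Π!·Σ² = 11/1638  (sign -1)
combine: 4πI² = 693·20/1001·11/1638 = 110/1183
take √, sign -1: I = -0.08601992

-0.086020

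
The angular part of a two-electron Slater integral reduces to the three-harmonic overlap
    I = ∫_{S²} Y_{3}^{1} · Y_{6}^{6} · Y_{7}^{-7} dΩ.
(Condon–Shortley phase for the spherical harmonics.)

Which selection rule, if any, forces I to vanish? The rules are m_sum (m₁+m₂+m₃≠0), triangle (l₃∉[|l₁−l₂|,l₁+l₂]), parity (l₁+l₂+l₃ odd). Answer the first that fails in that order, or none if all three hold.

Σmᵢ = 0  ✓
l₃∈[|l₁−l₂|,l₁+l₂]=[3,9], have l₃=7  ✓
Σlᵢ = 16 ⇒ even  ✓

none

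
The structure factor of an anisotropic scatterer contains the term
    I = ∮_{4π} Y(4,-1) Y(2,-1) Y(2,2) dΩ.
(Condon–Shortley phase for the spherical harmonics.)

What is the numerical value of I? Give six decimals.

Checks pass: Σm=0; 8 even; l₃=2∈[2,6].
(2·4+1)(2·2+1)(2·2+1) = 225
Δ: 4! 4! 0! / 9! → 1/630
sum: t=2:+1/16 = 1/16
3j²(4 2 2; 0 0 0) = Δ·Π!·Σ² = 2/35  (sign +1)
sum: t=1:−1/144 = -1/144
3j²(4 2 2; -1 -1 2) = Δ·Π!·Σ² = 1/126  (sign -1)
combine: 4πI² = 225·2/35·1/126 = 5/49
take √, sign -1: I = -0.09011188

-0.090112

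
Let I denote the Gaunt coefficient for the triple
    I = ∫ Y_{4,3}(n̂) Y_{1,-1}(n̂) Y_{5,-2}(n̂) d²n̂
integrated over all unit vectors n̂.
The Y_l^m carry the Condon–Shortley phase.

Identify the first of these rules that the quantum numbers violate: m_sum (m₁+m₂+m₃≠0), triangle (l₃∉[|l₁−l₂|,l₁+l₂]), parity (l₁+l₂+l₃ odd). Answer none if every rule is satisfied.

azimuthal sum: 3 − 1 − 2 = 0  ✓
3 ≤ 5 ≤ 5 (triangle on l)  ✓
L = 4 + 1 + 5 = 10 (even)  ✓

none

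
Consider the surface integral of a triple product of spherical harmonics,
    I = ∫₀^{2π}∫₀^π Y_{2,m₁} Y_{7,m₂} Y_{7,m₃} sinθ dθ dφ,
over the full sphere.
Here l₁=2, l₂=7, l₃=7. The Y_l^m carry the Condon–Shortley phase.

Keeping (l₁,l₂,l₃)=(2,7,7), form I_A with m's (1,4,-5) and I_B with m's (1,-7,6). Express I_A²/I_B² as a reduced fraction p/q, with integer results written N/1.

1458/1183

Shared (l₁,l₂,l₃)=(2,7,7): N and (l;000)² cancel in I_A²/I_B².
A: Δ = 2!·2!·12!/17! = 1/185640; Racah Σ t=0..1: t=0:+1/79833600 t=1:−1/14515200 = -1/17740800; ⇒ 3j(2 7 7; 1 4 -5)² = 729/30940, sgn -1
B: Δ = 2!·2!·12!/17! = 1/185640; Racah Σ t=0..0: t=0:+1/958003200 = 1/958003200; ⇒ 3j(2 7 7; 1 -7 6)² = 13/680, sgn -1
I_A²/I_B² = (729/30940)/(13/680) = 1458/1183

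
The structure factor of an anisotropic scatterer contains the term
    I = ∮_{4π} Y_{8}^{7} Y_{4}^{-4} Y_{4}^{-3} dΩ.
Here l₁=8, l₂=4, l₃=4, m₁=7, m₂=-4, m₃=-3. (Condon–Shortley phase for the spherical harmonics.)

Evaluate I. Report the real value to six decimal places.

Checks pass: Σm=0; 16 even; l₃=4∈[4,12].
(2·8+1)(2·4+1)(2·4+1) = 1377
Δ: 8! 8! 0! / 17! → 1/218790
sum: t=4:+1/331776 = 1/331776
3j²(8 4 4; 0 0 0) = Δ·Π!·Σ² = 490/21879  (sign +1)
sum: t=0:+1/203212800 = 1/203212800
3j²(8 4 4; 7 -4 -3) = Δ·Π!·Σ² = 1/34  (sign -1)
combine: 4πI² = 1377·490/21879·1/34 = 2205/2431
take √, sign -1: I = -0.26866240

-0.268662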